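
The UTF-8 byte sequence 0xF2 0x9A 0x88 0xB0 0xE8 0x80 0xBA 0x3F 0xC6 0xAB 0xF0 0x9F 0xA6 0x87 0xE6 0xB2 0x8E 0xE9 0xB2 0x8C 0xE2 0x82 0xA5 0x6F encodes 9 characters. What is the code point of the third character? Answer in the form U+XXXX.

U+003F

Offset 0: leading byte 0xF2 = 11110010 → 4-byte char #1 = F2 9A 88 B0.
Offset 4: leading byte 0xE8 = 11101000 → 3-byte char #2 = E8 80 BA.
Offset 7: leading byte 0x3F = 00111111 → 1-byte char #3 = 3F.
Leading byte 0x3F = 00111111 matches 0xxxxxxx → 1-byte sequence.
Byte 1: 0x3F = 00111111, payload 0111111 (7 bits).
Concatenate: 0111111 = 0x3F (7 bits → U+003F).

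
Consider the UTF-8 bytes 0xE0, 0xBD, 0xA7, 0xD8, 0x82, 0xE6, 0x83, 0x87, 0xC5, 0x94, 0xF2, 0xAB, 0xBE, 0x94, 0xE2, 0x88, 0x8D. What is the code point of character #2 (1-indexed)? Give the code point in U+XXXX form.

U+0602

Offset 0: leading byte 0xE0 = 11100000 → 3-byte char #1 = E0 BD A7.
Offset 3: leading byte 0xD8 = 11011000 → 2-byte char #2 = D8 82.
Leading byte 0xD8 = 11011000 matches 110xxxxx → 2-byte sequence.
Byte 1: 0xD8 = 11011000, payload 11000 (5 bits).
Byte 2: 0x82 = 10000010 (10xxxxxx ✓), payload 000010.
Concatenate: 11000000010 = 0x602 (11 bits → U+0602).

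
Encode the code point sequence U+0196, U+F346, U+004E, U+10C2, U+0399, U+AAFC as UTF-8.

C6 96 EF 8D 86 4E E1 83 82 CE 99 EA AB BC

U+0196: 2-byte form → C6 96.
U+F346: 3-byte form → EF 8D 86.
U+004E: 1-byte form → 4E.
U+10C2: 3-byte form → E1 83 82.
U+0399: 2-byte form → CE 99.
U+AAFC: 3-byte form → EA AB BC.
Concatenated (14 bytes): C6 96 EF 8D 86 4E E1 83 82 CE 99 EA AB BC.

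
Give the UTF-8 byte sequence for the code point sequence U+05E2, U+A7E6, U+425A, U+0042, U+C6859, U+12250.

D7 A2 EA 9F A6 E4 89 9A 42 F3 86 A1 99 F0 92 89 90

U+05E2: 2-byte form → D7 A2.
U+A7E6: 3-byte form → EA 9F A6.
U+425A: 3-byte form → E4 89 9A.
U+0042: 1-byte form → 42.
U+C6859: 4-byte form → F3 86 A1 99.
U+12250: 4-byte form → F0 92 89 90.
Concatenated (17 bytes): D7 A2 EA 9F A6 E4 89 9A 42 F3 86 A1 99 F0 92 89 90.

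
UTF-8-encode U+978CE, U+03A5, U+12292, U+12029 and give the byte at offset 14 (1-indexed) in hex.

1-indexed offset 14 is 0-indexed offset 13.
U+978CE → 4-byte form F2 97 A3 8E at offsets 0–3.
U+03A5 → 2-byte form CE A5 at offsets 4–5.
U+12292 → 4-byte form F0 92 8A 92 at offsets 6–9.
U+12029 → 4-byte form F0 92 80 A9 at offsets 10–13.
Offset 13 falls in char 4's range; it's byte 4 of F0 92 80 A9 = 0xA9.

0xA9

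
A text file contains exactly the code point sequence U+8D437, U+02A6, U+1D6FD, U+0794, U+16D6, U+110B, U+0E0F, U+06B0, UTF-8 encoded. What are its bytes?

F2 8D 90 B7 CA A6 F0 9D 9B BD DE 94 E1 9B 96 E1 84 8B E0 B8 8F DA B0

U+8D437: 4-byte form → F2 8D 90 B7.
U+02A6: 2-byte form → CA A6.
U+1D6FD: 4-byte form → F0 9D 9B BD.
U+0794: 2-byte form → DE 94.
U+16D6: 3-byte form → E1 9B 96.
U+110B: 3-byte form → E1 84 8B.
U+0E0F: 3-byte form → E0 B8 8F.
U+06B0: 2-byte form → DA B0.
Concatenated (23 bytes): F2 8D 90 B7 CA A6 F0 9D 9B BD DE 94 E1 9B 96 E1 84 8B E0 B8 8F DA B0.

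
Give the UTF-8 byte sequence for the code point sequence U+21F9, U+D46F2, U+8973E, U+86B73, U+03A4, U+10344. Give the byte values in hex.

U+21F9: 3-byte form → E2 87 B9.
U+D46F2: 4-byte form → F3 94 9B B2.
U+8973E: 4-byte form → F2 89 9C BE.
U+86B73: 4-byte form → F2 86 AD B3.
U+03A4: 2-byte form → CE A4.
U+10344: 4-byte form → F0 90 8D 84.
Concatenated (21 bytes): E2 87 B9 F3 94 9B B2 F2 89 9C BE F2 86 AD B3 CE A4 F0 90 8D 84.

E2 87 B9 F3 94 9B B2 F2 89 9C BE F2 86 AD B3 CE A4 F0 90 8D 84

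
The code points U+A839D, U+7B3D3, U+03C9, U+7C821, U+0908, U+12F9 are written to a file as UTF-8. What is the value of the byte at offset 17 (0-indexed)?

0xE1

U+A839D → 4-byte form F2 A8 8E 9D at offsets 0–3.
U+7B3D3 → 4-byte form F1 BB 8F 93 at offsets 4–7.
U+03C9 → 2-byte form CF 89 at offsets 8–9.
U+7C821 → 4-byte form F1 BC A0 A1 at offsets 10–13.
U+0908 → 3-byte form E0 A4 88 at offsets 14–16.
U+12F9 → 3-byte form E1 8B B9 at offsets 17–19.
Offset 17 falls in char 6's range; it's byte 1 of E1 8B B9 = 0xE1.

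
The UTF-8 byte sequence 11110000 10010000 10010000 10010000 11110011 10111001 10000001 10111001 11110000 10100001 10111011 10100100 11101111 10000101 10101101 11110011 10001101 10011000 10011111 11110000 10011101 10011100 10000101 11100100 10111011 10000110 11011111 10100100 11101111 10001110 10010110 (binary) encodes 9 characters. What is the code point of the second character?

Offset 0: leading byte 0xF0 = 11110000 → 4-byte char #1 = F0 90 90 90.
Offset 4: leading byte 0xF3 = 11110011 → 4-byte char #2 = F3 B9 81 B9.
Leading byte 0xF3 = 11110011 matches 11110xxx → 4-byte sequence.
Byte 1: 0xF3 = 11110011, payload 011 (3 bits).
Byte 2: 0xB9 = 10111001 (10xxxxxx ✓), payload 111001.
Byte 3: 0x81 = 10000001 (10xxxxxx ✓), payload 000001.
Byte 4: 0xB9 = 10111001 (10xxxxxx ✓), payload 111001.
Concatenate: 011111001000001111001 = 0xF9079 (21 bits → U+F9079).

U+F9079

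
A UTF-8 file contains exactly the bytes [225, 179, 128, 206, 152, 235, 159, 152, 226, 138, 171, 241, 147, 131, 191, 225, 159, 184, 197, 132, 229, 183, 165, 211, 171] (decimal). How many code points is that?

9

Byte at offset 0: 0xE1 = 11100001 → 3-byte char (#1). Advance 3.
Byte at offset 3: 0xCE = 11001110 → 2-byte char (#2). Advance 2.
Byte at offset 5: 0xEB = 11101011 → 3-byte char (#3). Advance 3.
Byte at offset 8: 0xE2 = 11100010 → 3-byte char (#4). Advance 3.
Byte at offset 11: 0xF1 = 11110001 → 4-byte char (#5). Advance 4.
Byte at offset 15: 0xE1 = 11100001 → 3-byte char (#6). Advance 3.
Byte at offset 18: 0xC5 = 11000101 → 2-byte char (#7). Advance 2.
Byte at offset 20: 0xE5 = 11100101 → 3-byte char (#8). Advance 3.
Byte at offset 23: 0xD3 = 11010011 → 2-byte char (#9). Advance 2.
Reached end at offset 25 after 9 code points.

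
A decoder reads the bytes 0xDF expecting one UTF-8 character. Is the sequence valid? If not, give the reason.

Leading byte 0xDF = 11011111 → 2-byte form, but only 1 byte is present.

invalid (sequence truncated)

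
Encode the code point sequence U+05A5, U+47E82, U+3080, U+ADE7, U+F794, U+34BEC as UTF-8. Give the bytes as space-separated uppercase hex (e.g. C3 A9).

U+05A5: 2-byte form → D6 A5.
U+47E82: 4-byte form → F1 87 BA 82.
U+3080: 3-byte form → E3 82 80.
U+ADE7: 3-byte form → EA B7 A7.
U+F794: 3-byte form → EF 9E 94.
U+34BEC: 4-byte form → F0 B4 AF AC.
Concatenated (19 bytes): D6 A5 F1 87 BA 82 E3 82 80 EA B7 A7 EF 9E 94 F0 B4 AF AC.

D6 A5 F1 87 BA 82 E3 82 80 EA B7 A7 EF 9E 94 F0 B4 AF AC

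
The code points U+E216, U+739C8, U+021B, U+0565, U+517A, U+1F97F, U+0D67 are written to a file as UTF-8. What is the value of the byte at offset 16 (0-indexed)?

U+E216 → 3-byte form EE 88 96 at offsets 0–2.
U+739C8 → 4-byte form F1 B3 A7 88 at offsets 3–6.
U+021B → 2-byte form C8 9B at offsets 7–8.
U+0565 → 2-byte form D5 A5 at offsets 9–10.
U+517A → 3-byte form E5 85 BA at offsets 11–13.
U+1F97F → 4-byte form F0 9F A5 BF at offsets 14–17.
Offset 16 falls in char 6's range; it's byte 3 of F0 9F A5 BF = 0xA5.

0xA5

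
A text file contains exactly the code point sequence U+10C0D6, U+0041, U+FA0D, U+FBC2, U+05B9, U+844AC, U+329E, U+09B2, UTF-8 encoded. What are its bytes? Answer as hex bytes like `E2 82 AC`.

U+10C0D6: 4-byte form → F4 8C 83 96.
U+0041: 1-byte form → 41.
U+FA0D: 3-byte form → EF A8 8D.
U+FBC2: 3-byte form → EF AF 82.
U+05B9: 2-byte form → D6 B9.
U+844AC: 4-byte form → F2 84 92 AC.
U+329E: 3-byte form → E3 8A 9E.
U+09B2: 3-byte form → E0 A6 B2.
Concatenated (23 bytes): F4 8C 83 96 41 EF A8 8D EF AF 82 D6 B9 F2 84 92 AC E3 8A 9E E0 A6 B2.

F4 8C 83 96 41 EF A8 8D EF AF 82 D6 B9 F2 84 92 AC E3 8A 9E E0 A6 B2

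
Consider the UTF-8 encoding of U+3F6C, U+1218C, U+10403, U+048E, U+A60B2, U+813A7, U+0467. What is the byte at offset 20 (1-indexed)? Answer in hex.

1-indexed offset 20 is 0-indexed offset 19.
U+3F6C → 3-byte form E3 BD AC at offsets 0–2.
U+1218C → 4-byte form F0 92 86 8C at offsets 3–6.
U+10403 → 4-byte form F0 90 90 83 at offsets 7–10.
U+048E → 2-byte form D2 8E at offsets 11–12.
U+A60B2 → 4-byte form F2 A6 82 B2 at offsets 13–16.
U+813A7 → 4-byte form F2 81 8E A7 at offsets 17–20.
Offset 19 falls in char 6's range; it's byte 3 of F2 81 8E A7 = 0x8E.

0x8E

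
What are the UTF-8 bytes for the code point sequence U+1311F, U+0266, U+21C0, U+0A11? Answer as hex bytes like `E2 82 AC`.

U+1311F: 4-byte form → F0 93 84 9F.
U+0266: 2-byte form → C9 A6.
U+21C0: 3-byte form → E2 87 80.
U+0A11: 3-byte form → E0 A8 91.
Concatenated (12 bytes): F0 93 84 9F C9 A6 E2 87 80 E0 A8 91.

F0 93 84 9F C9 A6 E2 87 80 E0 A8 91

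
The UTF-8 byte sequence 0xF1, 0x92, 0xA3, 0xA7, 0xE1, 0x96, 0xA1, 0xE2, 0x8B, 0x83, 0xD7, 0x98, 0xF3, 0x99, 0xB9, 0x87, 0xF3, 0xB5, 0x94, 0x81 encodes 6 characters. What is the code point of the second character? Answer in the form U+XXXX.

U+15A1

Offset 0: leading byte 0xF1 = 11110001 → 4-byte char #1 = F1 92 A3 A7.
Offset 4: leading byte 0xE1 = 11100001 → 3-byte char #2 = E1 96 A1.
Leading byte 0xE1 = 11100001 matches 1110xxxx → 3-byte sequence.
Byte 1: 0xE1 = 11100001, payload 0001 (4 bits).
Byte 2: 0x96 = 10010110 (10xxxxxx ✓), payload 010110.
Byte 3: 0xA1 = 10100001 (10xxxxxx ✓), payload 100001.
Concatenate: 0001010110100001 = 0x15A1 (16 bits → U+15A1).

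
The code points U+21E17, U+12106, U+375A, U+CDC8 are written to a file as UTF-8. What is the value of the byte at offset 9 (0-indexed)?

U+21E17 → 4-byte form F0 A1 B8 97 at offsets 0–3.
U+12106 → 4-byte form F0 92 84 86 at offsets 4–7.
U+375A → 3-byte form E3 9D 9A at offsets 8–10.
Offset 9 falls in char 3's range; it's byte 2 of E3 9D 9A = 0x9D.

0x9D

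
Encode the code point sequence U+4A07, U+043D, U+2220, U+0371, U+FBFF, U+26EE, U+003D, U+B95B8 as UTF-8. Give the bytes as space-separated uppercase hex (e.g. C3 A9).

E4 A8 87 D0 BD E2 88 A0 CD B1 EF AF BF E2 9B AE 3D F2 B9 96 B8

U+4A07: 3-byte form → E4 A8 87.
U+043D: 2-byte form → D0 BD.
U+2220: 3-byte form → E2 88 A0.
U+0371: 2-byte form → CD B1.
U+FBFF: 3-byte form → EF AF BF.
U+26EE: 3-byte form → E2 9B AE.
U+003D: 1-byte form → 3D.
U+B95B8: 4-byte form → F2 B9 96 B8.
Concatenated (21 bytes): E4 A8 87 D0 BD E2 88 A0 CD B1 EF AF BF E2 9B AE 3D F2 B9 96 B8.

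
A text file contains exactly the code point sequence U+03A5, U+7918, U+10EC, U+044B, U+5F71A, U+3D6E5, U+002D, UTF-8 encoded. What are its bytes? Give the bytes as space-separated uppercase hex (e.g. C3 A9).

CE A5 E7 A4 98 E1 83 AC D1 8B F1 9F 9C 9A F0 BD 9B A5 2D

U+03A5: 2-byte form → CE A5.
U+7918: 3-byte form → E7 A4 98.
U+10EC: 3-byte form → E1 83 AC.
U+044B: 2-byte form → D1 8B.
U+5F71A: 4-byte form → F1 9F 9C 9A.
U+3D6E5: 4-byte form → F0 BD 9B A5.
U+002D: 1-byte form → 2D.
Concatenated (19 bytes): CE A5 E7 A4 98 E1 83 AC D1 8B F1 9F 9C 9A F0 BD 9B A5 2D.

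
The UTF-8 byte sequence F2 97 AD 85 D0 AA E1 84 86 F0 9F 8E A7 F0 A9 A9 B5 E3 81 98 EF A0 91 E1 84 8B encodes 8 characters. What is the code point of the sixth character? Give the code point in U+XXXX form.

Offset 0: leading byte 0xF2 = 11110010 → 4-byte char #1 = F2 97 AD 85.
Offset 4: leading byte 0xD0 = 11010000 → 2-byte char #2 = D0 AA.
Offset 6: leading byte 0xE1 = 11100001 → 3-byte char #3 = E1 84 86.
Offset 9: leading byte 0xF0 = 11110000 → 4-byte char #4 = F0 9F 8E A7.
Offset 13: leading byte 0xF0 = 11110000 → 4-byte char #5 = F0 A9 A9 B5.
Offset 17: leading byte 0xE3 = 11100011 → 3-byte char #6 = E3 81 98.
Leading byte 0xE3 = 11100011 matches 1110xxxx → 3-byte sequence.
Byte 1: 0xE3 = 11100011, payload 0011 (4 bits).
Byte 2: 0x81 = 10000001 (10xxxxxx ✓), payload 000001.
Byte 3: 0x98 = 10011000 (10xxxxxx ✓), payload 011000.
Concatenate: 0011000001011000 = 0x3058 (16 bits → U+3058).

U+3058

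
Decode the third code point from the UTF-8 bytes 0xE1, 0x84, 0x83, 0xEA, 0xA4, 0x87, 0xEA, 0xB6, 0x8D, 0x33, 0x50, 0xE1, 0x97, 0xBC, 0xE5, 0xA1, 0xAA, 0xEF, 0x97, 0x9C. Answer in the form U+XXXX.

Offset 0: leading byte 0xE1 = 11100001 → 3-byte char #1 = E1 84 83.
Offset 3: leading byte 0xEA = 11101010 → 3-byte char #2 = EA A4 87.
Offset 6: leading byte 0xEA = 11101010 → 3-byte char #3 = EA B6 8D.
Leading byte 0xEA = 11101010 matches 1110xxxx → 3-byte sequence.
Byte 1: 0xEA = 11101010, payload 1010 (4 bits).
Byte 2: 0xB6 = 10110110 (10xxxxxx ✓), payload 110110.
Byte 3: 0x8D = 10001101 (10xxxxxx ✓), payload 001101.
Concatenate: 1010110110001101 = 0xAD8D (16 bits → U+AD8D).

U+AD8D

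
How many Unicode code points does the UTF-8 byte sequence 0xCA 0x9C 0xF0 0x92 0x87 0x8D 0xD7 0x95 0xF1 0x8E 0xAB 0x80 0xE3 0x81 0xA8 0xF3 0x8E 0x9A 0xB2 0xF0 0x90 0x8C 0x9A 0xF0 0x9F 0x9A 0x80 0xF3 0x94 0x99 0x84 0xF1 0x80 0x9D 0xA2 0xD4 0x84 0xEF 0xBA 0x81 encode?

12

Byte at offset 0: 0xCA = 11001010 → 2-byte char (#1). Advance 2.
Byte at offset 2: 0xF0 = 11110000 → 4-byte char (#2). Advance 4.
Byte at offset 6: 0xD7 = 11010111 → 2-byte char (#3). Advance 2.
Byte at offset 8: 0xF1 = 11110001 → 4-byte char (#4). Advance 4.
Byte at offset 12: 0xE3 = 11100011 → 3-byte char (#5). Advance 3.
Byte at offset 15: 0xF3 = 11110011 → 4-byte char (#6). Advance 4.
Byte at offset 19: 0xF0 = 11110000 → 4-byte char (#7). Advance 4.
Byte at offset 23: 0xF0 = 11110000 → 4-byte char (#8). Advance 4.
Byte at offset 27: 0xF3 = 11110011 → 4-byte char (#9). Advance 4.
Byte at offset 31: 0xF1 = 11110001 → 4-byte char (#10). Advance 4.
Byte at offset 35: 0xD4 = 11010100 → 2-byte char (#11). Advance 2.
Byte at offset 37: 0xEF = 11101111 → 3-byte char (#12). Advance 3.
Reached end at offset 40 after 12 code points.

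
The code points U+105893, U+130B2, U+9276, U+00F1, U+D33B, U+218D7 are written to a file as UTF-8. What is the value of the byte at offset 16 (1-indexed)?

0xBB

1-indexed offset 16 is 0-indexed offset 15.
U+105893 → 4-byte form F4 85 A2 93 at offsets 0–3.
U+130B2 → 4-byte form F0 93 82 B2 at offsets 4–7.
U+9276 → 3-byte form E9 89 B6 at offsets 8–10.
U+00F1 → 2-byte form C3 B1 at offsets 11–12.
U+D33B → 3-byte form ED 8C BB at offsets 13–15.
Offset 15 falls in char 5's range; it's byte 3 of ED 8C BB = 0xBB.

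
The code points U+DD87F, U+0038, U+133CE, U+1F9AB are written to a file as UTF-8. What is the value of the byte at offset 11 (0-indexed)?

0xA6

U+DD87F → 4-byte form F3 9D A1 BF at offsets 0–3.
U+0038 → 1-byte form 38 at offsets 4–4.
U+133CE → 4-byte form F0 93 8F 8E at offsets 5–8.
U+1F9AB → 4-byte form F0 9F A6 AB at offsets 9–12.
Offset 11 falls in char 4's range; it's byte 3 of F0 9F A6 AB = 0xA6.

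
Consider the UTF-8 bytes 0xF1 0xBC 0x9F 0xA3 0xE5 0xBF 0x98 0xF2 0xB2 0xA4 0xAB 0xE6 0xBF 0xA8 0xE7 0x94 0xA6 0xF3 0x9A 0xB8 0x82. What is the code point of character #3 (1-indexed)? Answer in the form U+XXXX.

U+B292B

Offset 0: leading byte 0xF1 = 11110001 → 4-byte char #1 = F1 BC 9F A3.
Offset 4: leading byte 0xE5 = 11100101 → 3-byte char #2 = E5 BF 98.
Offset 7: leading byte 0xF2 = 11110010 → 4-byte char #3 = F2 B2 A4 AB.
Leading byte 0xF2 = 11110010 matches 11110xxx → 4-byte sequence.
Byte 1: 0xF2 = 11110010, payload 010 (3 bits).
Byte 2: 0xB2 = 10110010 (10xxxxxx ✓), payload 110010.
Byte 3: 0xA4 = 10100100 (10xxxxxx ✓), payload 100100.
Byte 4: 0xAB = 10101011 (10xxxxxx ✓), payload 101011.
Concatenate: 010110010100100101011 = 0xB292B (21 bits → U+B292B).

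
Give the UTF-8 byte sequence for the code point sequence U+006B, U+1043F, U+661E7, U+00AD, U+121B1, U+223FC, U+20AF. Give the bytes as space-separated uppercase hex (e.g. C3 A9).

6B F0 90 90 BF F1 A6 87 A7 C2 AD F0 92 86 B1 F0 A2 8F BC E2 82 AF

U+006B: 1-byte form → 6B.
U+1043F: 4-byte form → F0 90 90 BF.
U+661E7: 4-byte form → F1 A6 87 A7.
U+00AD: 2-byte form → C2 AD.
U+121B1: 4-byte form → F0 92 86 B1.
U+223FC: 4-byte form → F0 A2 8F BC.
U+20AF: 3-byte form → E2 82 AF.
Concatenated (22 bytes): 6B F0 90 90 BF F1 A6 87 A7 C2 AD F0 92 86 B1 F0 A2 8F BC E2 82 AF.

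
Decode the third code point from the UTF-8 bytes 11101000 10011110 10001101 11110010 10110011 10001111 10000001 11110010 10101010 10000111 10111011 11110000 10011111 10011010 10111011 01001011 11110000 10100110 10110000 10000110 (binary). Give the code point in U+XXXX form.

U+AA1FB

Offset 0: leading byte 0xE8 = 11101000 → 3-byte char #1 = E8 9E 8D.
Offset 3: leading byte 0xF2 = 11110010 → 4-byte char #2 = F2 B3 8F 81.
Offset 7: leading byte 0xF2 = 11110010 → 4-byte char #3 = F2 AA 87 BB.
Leading byte 0xF2 = 11110010 matches 11110xxx → 4-byte sequence.
Byte 1: 0xF2 = 11110010, payload 010 (3 bits).
Byte 2: 0xAA = 10101010 (10xxxxxx ✓), payload 101010.
Byte 3: 0x87 = 10000111 (10xxxxxx ✓), payload 000111.
Byte 4: 0xBB = 10111011 (10xxxxxx ✓), payload 111011.
Concatenate: 010101010000111111011 = 0xAA1FB (21 bits → U+AA1FB).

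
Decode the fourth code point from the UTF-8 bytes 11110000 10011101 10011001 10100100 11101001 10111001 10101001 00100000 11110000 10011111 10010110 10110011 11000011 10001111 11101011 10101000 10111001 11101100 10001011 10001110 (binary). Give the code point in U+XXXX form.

U+1F5B3

Offset 0: leading byte 0xF0 = 11110000 → 4-byte char #1 = F0 9D 99 A4.
Offset 4: leading byte 0xE9 = 11101001 → 3-byte char #2 = E9 B9 A9.
Offset 7: leading byte 0x20 = 00100000 → 1-byte char #3 = 20.
Offset 8: leading byte 0xF0 = 11110000 → 4-byte char #4 = F0 9F 96 B3.
Leading byte 0xF0 = 11110000 matches 11110xxx → 4-byte sequence.
Byte 1: 0xF0 = 11110000, payload 000 (3 bits).
Byte 2: 0x9F = 10011111 (10xxxxxx ✓), payload 011111.
Byte 3: 0x96 = 10010110 (10xxxxxx ✓), payload 010110.
Byte 4: 0xB3 = 10110011 (10xxxxxx ✓), payload 110011.
Concatenate: 000011111010110110011 = 0x1F5B3 (21 bits → U+1F5B3).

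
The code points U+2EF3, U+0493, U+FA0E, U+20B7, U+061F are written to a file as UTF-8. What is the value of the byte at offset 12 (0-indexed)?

U+2EF3 → 3-byte form E2 BB B3 at offsets 0–2.
U+0493 → 2-byte form D2 93 at offsets 3–4.
U+FA0E → 3-byte form EF A8 8E at offsets 5–7.
U+20B7 → 3-byte form E2 82 B7 at offsets 8–10.
U+061F → 2-byte form D8 9F at offsets 11–12.
Offset 12 falls in char 5's range; it's byte 2 of D8 9F = 0x9F.

0x9F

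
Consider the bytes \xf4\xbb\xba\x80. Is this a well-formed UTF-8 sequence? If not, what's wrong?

Leading byte 0xF4 = 11110100 → 4-byte form.
Payload = 0x13BE80, which exceeds U+10FFFF, the maximum Unicode code point. (Leading bytes F5–FF, or F4 followed by ≥ 0x90, are invalid.)

invalid (encodes a value above U+10FFFF)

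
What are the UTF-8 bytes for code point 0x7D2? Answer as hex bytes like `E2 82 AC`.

U+07D2 = 0x7D2 = 2002 decimal. In range U+0080–U+07FF → 2-byte form: 110xxxxx 10xxxxxx.
Binary (11 bits): 11111010010.
Split 5+6: 11111 | 010010.
Byte 1: 11011111 = 0xDF.
Byte 2: 10010010 = 0x92.

DF 92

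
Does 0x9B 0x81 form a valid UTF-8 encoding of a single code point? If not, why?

invalid (continuation byte with no leading byte)

Byte 0x9B = 10011011 has the form 10xxxxxx — a continuation byte — but there is no preceding leading byte.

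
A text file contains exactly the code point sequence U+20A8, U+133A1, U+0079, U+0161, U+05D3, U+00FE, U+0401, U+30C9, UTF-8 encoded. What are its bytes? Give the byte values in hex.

U+20A8: 3-byte form → E2 82 A8.
U+133A1: 4-byte form → F0 93 8E A1.
U+0079: 1-byte form → 79.
U+0161: 2-byte form → C5 A1.
U+05D3: 2-byte form → D7 93.
U+00FE: 2-byte form → C3 BE.
U+0401: 2-byte form → D0 81.
U+30C9: 3-byte form → E3 83 89.
Concatenated (19 bytes): E2 82 A8 F0 93 8E A1 79 C5 A1 D7 93 C3 BE D0 81 E3 83 89.

E2 82 A8 F0 93 8E A1 79 C5 A1 D7 93 C3 BE D0 81 E3 83 89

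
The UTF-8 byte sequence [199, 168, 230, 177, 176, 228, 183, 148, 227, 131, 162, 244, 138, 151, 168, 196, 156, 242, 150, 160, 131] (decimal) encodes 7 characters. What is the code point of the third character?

Offset 0: leading byte 0xC7 = 11000111 → 2-byte char #1 = C7 A8.
Offset 2: leading byte 0xE6 = 11100110 → 3-byte char #2 = E6 B1 B0.
Offset 5: leading byte 0xE4 = 11100100 → 3-byte char #3 = E4 B7 94.
Leading byte 0xE4 = 11100100 matches 1110xxxx → 3-byte sequence.
Byte 1: 0xE4 = 11100100, payload 0100 (4 bits).
Byte 2: 0xB7 = 10110111 (10xxxxxx ✓), payload 110111.
Byte 3: 0x94 = 10010100 (10xxxxxx ✓), payload 010100.
Concatenate: 0100110111010100 = 0x4DD4 (16 bits → U+4DD4).

U+4DD4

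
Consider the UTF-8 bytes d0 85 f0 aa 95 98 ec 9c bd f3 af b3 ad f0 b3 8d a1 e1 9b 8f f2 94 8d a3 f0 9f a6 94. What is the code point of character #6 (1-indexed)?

Offset 0: leading byte 0xD0 = 11010000 → 2-byte char #1 = D0 85.
Offset 2: leading byte 0xF0 = 11110000 → 4-byte char #2 = F0 AA 95 98.
Offset 6: leading byte 0xEC = 11101100 → 3-byte char #3 = EC 9C BD.
Offset 9: leading byte 0xF3 = 11110011 → 4-byte char #4 = F3 AF B3 AD.
Offset 13: leading byte 0xF0 = 11110000 → 4-byte char #5 = F0 B3 8D A1.
Offset 17: leading byte 0xE1 = 11100001 → 3-byte char #6 = E1 9B 8F.
Leading byte 0xE1 = 11100001 matches 1110xxxx → 3-byte sequence.
Byte 1: 0xE1 = 11100001, payload 0001 (4 bits).
Byte 2: 0x9B = 10011011 (10xxxxxx ✓), payload 011011.
Byte 3: 0x8F = 10001111 (10xxxxxx ✓), payload 001111.
Concatenate: 0001011011001111 = 0x16CF (16 bits → U+16CF).

U+16CF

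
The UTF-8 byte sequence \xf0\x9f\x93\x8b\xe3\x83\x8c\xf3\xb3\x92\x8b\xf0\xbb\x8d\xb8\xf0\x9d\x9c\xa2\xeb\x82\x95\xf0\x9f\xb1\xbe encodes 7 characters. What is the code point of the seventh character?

Offset 0: leading byte 0xF0 = 11110000 → 4-byte char #1 = F0 9F 93 8B.
Offset 4: leading byte 0xE3 = 11100011 → 3-byte char #2 = E3 83 8C.
Offset 7: leading byte 0xF3 = 11110011 → 4-byte char #3 = F3 B3 92 8B.
Offset 11: leading byte 0xF0 = 11110000 → 4-byte char #4 = F0 BB 8D B8.
Offset 15: leading byte 0xF0 = 11110000 → 4-byte char #5 = F0 9D 9C A2.
Offset 19: leading byte 0xEB = 11101011 → 3-byte char #6 = EB 82 95.
Offset 22: leading byte 0xF0 = 11110000 → 4-byte char #7 = F0 9F B1 BE.
Leading byte 0xF0 = 11110000 matches 11110xxx → 4-byte sequence.
Byte 1: 0xF0 = 11110000, payload 000 (3 bits).
Byte 2: 0x9F = 10011111 (10xxxxxx ✓), payload 011111.
Byte 3: 0xB1 = 10110001 (10xxxxxx ✓), payload 110001.
Byte 4: 0xBE = 10111110 (10xxxxxx ✓), payload 111110.
Concatenate: 000011111110001111110 = 0x1FC7E (21 bits → U+1FC7E).

U+1FC7E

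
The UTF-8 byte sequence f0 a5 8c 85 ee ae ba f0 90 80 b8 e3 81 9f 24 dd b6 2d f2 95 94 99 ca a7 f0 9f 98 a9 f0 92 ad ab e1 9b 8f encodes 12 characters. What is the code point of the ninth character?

Offset 0: leading byte 0xF0 = 11110000 → 4-byte char #1 = F0 A5 8C 85.
Offset 4: leading byte 0xEE = 11101110 → 3-byte char #2 = EE AE BA.
Offset 7: leading byte 0xF0 = 11110000 → 4-byte char #3 = F0 90 80 B8.
Offset 11: leading byte 0xE3 = 11100011 → 3-byte char #4 = E3 81 9F.
Offset 14: leading byte 0x24 = 00100100 → 1-byte char #5 = 24.
Offset 15: leading byte 0xDD = 11011101 → 2-byte char #6 = DD B6.
Offset 17: leading byte 0x2D = 00101101 → 1-byte char #7 = 2D.
Offset 18: leading byte 0xF2 = 11110010 → 4-byte char #8 = F2 95 94 99.
Offset 22: leading byte 0xCA = 11001010 → 2-byte char #9 = CA A7.
Leading byte 0xCA = 11001010 matches 110xxxxx → 2-byte sequence.
Byte 1: 0xCA = 11001010, payload 01010 (5 bits).
Byte 2: 0xA7 = 10100111 (10xxxxxx ✓), payload 100111.
Concatenate: 01010100111 = 0x2A7 (11 bits → U+02A7).

U+02A7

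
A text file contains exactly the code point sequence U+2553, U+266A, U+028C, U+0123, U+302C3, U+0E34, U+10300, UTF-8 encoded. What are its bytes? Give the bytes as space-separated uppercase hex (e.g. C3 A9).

E2 95 93 E2 99 AA CA 8C C4 A3 F0 B0 8B 83 E0 B8 B4 F0 90 8C 80

U+2553: 3-byte form → E2 95 93.
U+266A: 3-byte form → E2 99 AA.
U+028C: 2-byte form → CA 8C.
U+0123: 2-byte form → C4 A3.
U+302C3: 4-byte form → F0 B0 8B 83.
U+0E34: 3-byte form → E0 B8 B4.
U+10300: 4-byte form → F0 90 8C 80.
Concatenated (21 bytes): E2 95 93 E2 99 AA CA 8C C4 A3 F0 B0 8B 83 E0 B8 B4 F0 90 8C 80.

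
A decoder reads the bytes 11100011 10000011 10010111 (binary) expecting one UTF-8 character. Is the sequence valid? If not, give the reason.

Leading byte 0xE3 = 11100011 → 3-byte form.
Continuation bytes 0x83=10000011, 0x97=10010111 all match 10xxxxxx.
Decoded value 0x30D7 is ≥ 0x800 (shortest form) and not a surrogate.

valid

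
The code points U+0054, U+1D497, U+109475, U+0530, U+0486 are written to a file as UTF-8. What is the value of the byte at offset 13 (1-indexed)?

1-indexed offset 13 is 0-indexed offset 12.
U+0054 → 1-byte form 54 at offsets 0–0.
U+1D497 → 4-byte form F0 9D 92 97 at offsets 1–4.
U+109475 → 4-byte form F4 89 91 B5 at offsets 5–8.
U+0530 → 2-byte form D4 B0 at offsets 9–10.
U+0486 → 2-byte form D2 86 at offsets 11–12.
Offset 12 falls in char 5's range; it's byte 2 of D2 86 = 0x86.

0x86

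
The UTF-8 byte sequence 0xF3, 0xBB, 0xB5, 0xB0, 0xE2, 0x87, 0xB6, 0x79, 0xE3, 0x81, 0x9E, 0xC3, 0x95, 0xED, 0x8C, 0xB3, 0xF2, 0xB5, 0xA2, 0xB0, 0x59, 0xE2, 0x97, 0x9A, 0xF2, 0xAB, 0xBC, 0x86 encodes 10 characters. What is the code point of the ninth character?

U+25DA

Offset 0: leading byte 0xF3 = 11110011 → 4-byte char #1 = F3 BB B5 B0.
Offset 4: leading byte 0xE2 = 11100010 → 3-byte char #2 = E2 87 B6.
Offset 7: leading byte 0x79 = 01111001 → 1-byte char #3 = 79.
Offset 8: leading byte 0xE3 = 11100011 → 3-byte char #4 = E3 81 9E.
Offset 11: leading byte 0xC3 = 11000011 → 2-byte char #5 = C3 95.
Offset 13: leading byte 0xED = 11101101 → 3-byte char #6 = ED 8C B3.
Offset 16: leading byte 0xF2 = 11110010 → 4-byte char #7 = F2 B5 A2 B0.
Offset 20: leading byte 0x59 = 01011001 → 1-byte char #8 = 59.
Offset 21: leading byte 0xE2 = 11100010 → 3-byte char #9 = E2 97 9A.
Leading byte 0xE2 = 11100010 matches 1110xxxx → 3-byte sequence.
Byte 1: 0xE2 = 11100010, payload 0010 (4 bits).
Byte 2: 0x97 = 10010111 (10xxxxxx ✓), payload 010111.
Byte 3: 0x9A = 10011010 (10xxxxxx ✓), payload 011010.
Concatenate: 0010010111011010 = 0x25DA (16 bits → U+25DA).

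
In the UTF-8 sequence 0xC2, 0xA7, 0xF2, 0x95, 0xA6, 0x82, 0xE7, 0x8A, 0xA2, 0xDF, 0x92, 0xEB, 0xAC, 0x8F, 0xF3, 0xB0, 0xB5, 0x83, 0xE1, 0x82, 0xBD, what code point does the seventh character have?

U+10BD

Offset 0: leading byte 0xC2 = 11000010 → 2-byte char #1 = C2 A7.
Offset 2: leading byte 0xF2 = 11110010 → 4-byte char #2 = F2 95 A6 82.
Offset 6: leading byte 0xE7 = 11100111 → 3-byte char #3 = E7 8A A2.
Offset 9: leading byte 0xDF = 11011111 → 2-byte char #4 = DF 92.
Offset 11: leading byte 0xEB = 11101011 → 3-byte char #5 = EB AC 8F.
Offset 14: leading byte 0xF3 = 11110011 → 4-byte char #6 = F3 B0 B5 83.
Offset 18: leading byte 0xE1 = 11100001 → 3-byte char #7 = E1 82 BD.
Leading byte 0xE1 = 11100001 matches 1110xxxx → 3-byte sequence.
Byte 1: 0xE1 = 11100001, payload 0001 (4 bits).
Byte 2: 0x82 = 10000010 (10xxxxxx ✓), payload 000010.
Byte 3: 0xBD = 10111101 (10xxxxxx ✓), payload 111101.
Concatenate: 0001000010111101 = 0x10BD (16 bits → U+10BD).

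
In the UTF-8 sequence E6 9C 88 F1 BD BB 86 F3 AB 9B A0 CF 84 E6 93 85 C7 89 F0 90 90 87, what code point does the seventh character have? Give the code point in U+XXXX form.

Offset 0: leading byte 0xE6 = 11100110 → 3-byte char #1 = E6 9C 88.
Offset 3: leading byte 0xF1 = 11110001 → 4-byte char #2 = F1 BD BB 86.
Offset 7: leading byte 0xF3 = 11110011 → 4-byte char #3 = F3 AB 9B A0.
Offset 11: leading byte 0xCF = 11001111 → 2-byte char #4 = CF 84.
Offset 13: leading byte 0xE6 = 11100110 → 3-byte char #5 = E6 93 85.
Offset 16: leading byte 0xC7 = 11000111 → 2-byte char #6 = C7 89.
Offset 18: leading byte 0xF0 = 11110000 → 4-byte char #7 = F0 90 90 87.
Leading byte 0xF0 = 11110000 matches 11110xxx → 4-byte sequence.
Byte 1: 0xF0 = 11110000, payload 000 (3 bits).
Byte 2: 0x90 = 10010000 (10xxxxxx ✓), payload 010000.
Byte 3: 0x90 = 10010000 (10xxxxxx ✓), payload 010000.
Byte 4: 0x87 = 10000111 (10xxxxxx ✓), payload 000111.
Concatenate: 000010000010000000111 = 0x10407 (21 bits → U+10407).

U+10407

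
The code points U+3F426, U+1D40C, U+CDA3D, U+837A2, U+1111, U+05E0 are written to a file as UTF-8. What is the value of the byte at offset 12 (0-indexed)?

U+3F426 → 4-byte form F0 BF 90 A6 at offsets 0–3.
U+1D40C → 4-byte form F0 9D 90 8C at offsets 4–7.
U+CDA3D → 4-byte form F3 8D A8 BD at offsets 8–11.
U+837A2 → 4-byte form F2 83 9E A2 at offsets 12–15.
Offset 12 falls in char 4's range; it's byte 1 of F2 83 9E A2 = 0xF2.

0xF2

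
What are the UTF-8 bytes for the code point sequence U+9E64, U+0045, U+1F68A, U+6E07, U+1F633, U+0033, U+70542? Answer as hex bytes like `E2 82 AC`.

E9 B9 A4 45 F0 9F 9A 8A E6 B8 87 F0 9F 98 B3 33 F1 B0 95 82

U+9E64: 3-byte form → E9 B9 A4.
U+0045: 1-byte form → 45.
U+1F68A: 4-byte form → F0 9F 9A 8A.
U+6E07: 3-byte form → E6 B8 87.
U+1F633: 4-byte form → F0 9F 98 B3.
U+0033: 1-byte form → 33.
U+70542: 4-byte form → F1 B0 95 82.
Concatenated (20 bytes): E9 B9 A4 45 F0 9F 9A 8A E6 B8 87 F0 9F 98 B3 33 F1 B0 95 82.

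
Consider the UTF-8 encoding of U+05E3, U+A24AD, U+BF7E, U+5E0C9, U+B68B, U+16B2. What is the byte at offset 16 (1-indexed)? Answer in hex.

1-indexed offset 16 is 0-indexed offset 15.
U+05E3 → 2-byte form D7 A3 at offsets 0–1.
U+A24AD → 4-byte form F2 A2 92 AD at offsets 2–5.
U+BF7E → 3-byte form EB BD BE at offsets 6–8.
U+5E0C9 → 4-byte form F1 9E 83 89 at offsets 9–12.
U+B68B → 3-byte form EB 9A 8B at offsets 13–15.
Offset 15 falls in char 5's range; it's byte 3 of EB 9A 8B = 0x8B.

0x8B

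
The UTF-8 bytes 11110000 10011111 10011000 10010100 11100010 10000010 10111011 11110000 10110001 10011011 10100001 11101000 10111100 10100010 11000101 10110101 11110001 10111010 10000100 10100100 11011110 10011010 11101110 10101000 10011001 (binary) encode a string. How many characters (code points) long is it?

Byte at offset 0: 0xF0 = 11110000 → 4-byte char (#1). Advance 4.
Byte at offset 4: 0xE2 = 11100010 → 3-byte char (#2). Advance 3.
Byte at offset 7: 0xF0 = 11110000 → 4-byte char (#3). Advance 4.
Byte at offset 11: 0xE8 = 11101000 → 3-byte char (#4). Advance 3.
Byte at offset 14: 0xC5 = 11000101 → 2-byte char (#5). Advance 2.
Byte at offset 16: 0xF1 = 11110001 → 4-byte char (#6). Advance 4.
Byte at offset 20: 0xDE = 11011110 → 2-byte char (#7). Advance 2.
Byte at offset 22: 0xEE = 11101110 → 3-byte char (#8). Advance 3.
Reached end at offset 25 after 8 code points.

8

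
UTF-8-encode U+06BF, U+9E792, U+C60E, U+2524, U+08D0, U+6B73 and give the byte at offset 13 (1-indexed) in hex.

1-indexed offset 13 is 0-indexed offset 12.
U+06BF → 2-byte form DA BF at offsets 0–1.
U+9E792 → 4-byte form F2 9E 9E 92 at offsets 2–5.
U+C60E → 3-byte form EC 98 8E at offsets 6–8.
U+2524 → 3-byte form E2 94 A4 at offsets 9–11.
U+08D0 → 3-byte form E0 A3 90 at offsets 12–14.
Offset 12 falls in char 5's range; it's byte 1 of E0 A3 90 = 0xE0.

0xE0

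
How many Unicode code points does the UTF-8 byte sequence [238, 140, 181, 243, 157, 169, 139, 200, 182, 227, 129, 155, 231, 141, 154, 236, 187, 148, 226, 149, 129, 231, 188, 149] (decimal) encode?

8

Byte at offset 0: 0xEE = 11101110 → 3-byte char (#1). Advance 3.
Byte at offset 3: 0xF3 = 11110011 → 4-byte char (#2). Advance 4.
Byte at offset 7: 0xC8 = 11001000 → 2-byte char (#3). Advance 2.
Byte at offset 9: 0xE3 = 11100011 → 3-byte char (#4). Advance 3.
Byte at offset 12: 0xE7 = 11100111 → 3-byte char (#5). Advance 3.
Byte at offset 15: 0xEC = 11101100 → 3-byte char (#6). Advance 3.
Byte at offset 18: 0xE2 = 11100010 → 3-byte char (#7). Advance 3.
Byte at offset 21: 0xE7 = 11100111 → 3-byte char (#8). Advance 3.
Reached end at offset 24 after 8 code points.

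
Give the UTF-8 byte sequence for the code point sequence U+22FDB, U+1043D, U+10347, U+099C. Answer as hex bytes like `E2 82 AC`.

F0 A2 BF 9B F0 90 90 BD F0 90 8D 87 E0 A6 9C

U+22FDB: 4-byte form → F0 A2 BF 9B.
U+1043D: 4-byte form → F0 90 90 BD.
U+10347: 4-byte form → F0 90 8D 87.
U+099C: 3-byte form → E0 A6 9C.
Concatenated (15 bytes): F0 A2 BF 9B F0 90 90 BD F0 90 8D 87 E0 A6 9C.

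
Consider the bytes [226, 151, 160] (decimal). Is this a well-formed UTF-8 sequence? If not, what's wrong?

valid

Leading byte 0xE2 = 11100010 → 3-byte form.
Continuation bytes 0x97=10010111, 0xA0=10100000 all match 10xxxxxx.
Decoded value 0x25E0 is ≥ 0x800 (shortest form) and not a surrogate.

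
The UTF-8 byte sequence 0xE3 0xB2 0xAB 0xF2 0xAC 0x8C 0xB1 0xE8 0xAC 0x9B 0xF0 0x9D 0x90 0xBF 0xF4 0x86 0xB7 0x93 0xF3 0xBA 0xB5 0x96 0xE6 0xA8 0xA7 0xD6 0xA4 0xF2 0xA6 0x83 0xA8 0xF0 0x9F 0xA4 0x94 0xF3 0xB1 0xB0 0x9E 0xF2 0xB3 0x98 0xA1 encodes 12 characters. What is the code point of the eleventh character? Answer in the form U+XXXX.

Offset 0: leading byte 0xE3 = 11100011 → 3-byte char #1 = E3 B2 AB.
Offset 3: leading byte 0xF2 = 11110010 → 4-byte char #2 = F2 AC 8C B1.
Offset 7: leading byte 0xE8 = 11101000 → 3-byte char #3 = E8 AC 9B.
Offset 10: leading byte 0xF0 = 11110000 → 4-byte char #4 = F0 9D 90 BF.
Offset 14: leading byte 0xF4 = 11110100 → 4-byte char #5 = F4 86 B7 93.
Offset 18: leading byte 0xF3 = 11110011 → 4-byte char #6 = F3 BA B5 96.
Offset 22: leading byte 0xE6 = 11100110 → 3-byte char #7 = E6 A8 A7.
Offset 25: leading byte 0xD6 = 11010110 → 2-byte char #8 = D6 A4.
Offset 27: leading byte 0xF2 = 11110010 → 4-byte char #9 = F2 A6 83 A8.
Offset 31: leading byte 0xF0 = 11110000 → 4-byte char #10 = F0 9F A4 94.
Offset 35: leading byte 0xF3 = 11110011 → 4-byte char #11 = F3 B1 B0 9E.
Leading byte 0xF3 = 11110011 matches 11110xxx → 4-byte sequence.
Byte 1: 0xF3 = 11110011, payload 011 (3 bits).
Byte 2: 0xB1 = 10110001 (10xxxxxx ✓), payload 110001.
Byte 3: 0xB0 = 10110000 (10xxxxxx ✓), payload 110000.
Byte 4: 0x9E = 10011110 (10xxxxxx ✓), payload 011110.
Concatenate: 011110001110000011110 = 0xF1C1E (21 bits → U+F1C1E).

U+F1C1E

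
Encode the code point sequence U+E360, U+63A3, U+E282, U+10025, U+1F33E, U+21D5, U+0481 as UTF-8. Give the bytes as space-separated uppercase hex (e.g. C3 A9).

U+E360: 3-byte form → EE 8D A0.
U+63A3: 3-byte form → E6 8E A3.
U+E282: 3-byte form → EE 8A 82.
U+10025: 4-byte form → F0 90 80 A5.
U+1F33E: 4-byte form → F0 9F 8C BE.
U+21D5: 3-byte form → E2 87 95.
U+0481: 2-byte form → D2 81.
Concatenated (22 bytes): EE 8D A0 E6 8E A3 EE 8A 82 F0 90 80 A5 F0 9F 8C BE E2 87 95 D2 81.

EE 8D A0 E6 8E A3 EE 8A 82 F0 90 80 A5 F0 9F 8C BE E2 87 95 D2 81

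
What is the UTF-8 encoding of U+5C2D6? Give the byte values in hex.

U+5C2D6 = 0x5C2D6 = 377558 decimal. In range U+10000–U+10FFFF → 4-byte form: 11110xxx 10xxxxxx 10xxxxxx 10xxxxxx.
Binary (21 bits): 001011100001011010110.
Split 3+6+6+6: 001 | 011100 | 001011 | 010110.
Byte 1: 11110001 = 0xF1.
Byte 2: 10011100 = 0x9C.
Byte 3: 10001011 = 0x8B.
Byte 4: 10010110 = 0x96.

F1 9C 8B 96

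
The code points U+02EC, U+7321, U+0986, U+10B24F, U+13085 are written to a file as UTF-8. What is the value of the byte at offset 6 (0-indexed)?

U+02EC → 2-byte form CB AC at offsets 0–1.
U+7321 → 3-byte form E7 8C A1 at offsets 2–4.
U+0986 → 3-byte form E0 A6 86 at offsets 5–7.
Offset 6 falls in char 3's range; it's byte 2 of E0 A6 86 = 0xA6.

0xA6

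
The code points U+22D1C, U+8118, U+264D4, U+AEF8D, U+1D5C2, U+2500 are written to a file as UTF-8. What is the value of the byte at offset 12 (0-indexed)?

U+22D1C → 4-byte form F0 A2 B4 9C at offsets 0–3.
U+8118 → 3-byte form E8 84 98 at offsets 4–6.
U+264D4 → 4-byte form F0 A6 93 94 at offsets 7–10.
U+AEF8D → 4-byte form F2 AE BE 8D at offsets 11–14.
Offset 12 falls in char 4's range; it's byte 2 of F2 AE BE 8D = 0xAE.

0xAE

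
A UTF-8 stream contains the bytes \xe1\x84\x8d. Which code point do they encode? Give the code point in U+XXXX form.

Leading byte 0xE1 = 11100001 matches 1110xxxx → 3-byte sequence.
Byte 1: 0xE1 = 11100001, payload 0001 (4 bits).
Byte 2: 0x84 = 10000100 (10xxxxxx ✓), payload 000100.
Byte 3: 0x8D = 10001101 (10xxxxxx ✓), payload 001101.
Concatenate: 0001000100001101 = 0x110D (16 bits → U+110D).

U+110D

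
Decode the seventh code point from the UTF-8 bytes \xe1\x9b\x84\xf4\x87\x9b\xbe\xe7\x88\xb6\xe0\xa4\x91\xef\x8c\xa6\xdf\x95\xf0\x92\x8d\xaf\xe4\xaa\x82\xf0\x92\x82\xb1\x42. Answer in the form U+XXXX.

Offset 0: leading byte 0xE1 = 11100001 → 3-byte char #1 = E1 9B 84.
Offset 3: leading byte 0xF4 = 11110100 → 4-byte char #2 = F4 87 9B BE.
Offset 7: leading byte 0xE7 = 11100111 → 3-byte char #3 = E7 88 B6.
Offset 10: leading byte 0xE0 = 11100000 → 3-byte char #4 = E0 A4 91.
Offset 13: leading byte 0xEF = 11101111 → 3-byte char #5 = EF 8C A6.
Offset 16: leading byte 0xDF = 11011111 → 2-byte char #6 = DF 95.
Offset 18: leading byte 0xF0 = 11110000 → 4-byte char #7 = F0 92 8D AF.
Leading byte 0xF0 = 11110000 matches 11110xxx → 4-byte sequence.
Byte 1: 0xF0 = 11110000, payload 000 (3 bits).
Byte 2: 0x92 = 10010010 (10xxxxxx ✓), payload 010010.
Byte 3: 0x8D = 10001101 (10xxxxxx ✓), payload 001101.
Byte 4: 0xAF = 10101111 (10xxxxxx ✓), payload 101111.
Concatenate: 000010010001101101111 = 0x1236F (21 bits → U+1236F).

U+1236F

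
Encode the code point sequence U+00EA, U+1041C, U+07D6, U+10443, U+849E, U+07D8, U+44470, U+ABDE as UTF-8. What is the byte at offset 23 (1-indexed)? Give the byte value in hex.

1-indexed offset 23 is 0-indexed offset 22.
U+00EA → 2-byte form C3 AA at offsets 0–1.
U+1041C → 4-byte form F0 90 90 9C at offsets 2–5.
U+07D6 → 2-byte form DF 96 at offsets 6–7.
U+10443 → 4-byte form F0 90 91 83 at offsets 8–11.
U+849E → 3-byte form E8 92 9E at offsets 12–14.
U+07D8 → 2-byte form DF 98 at offsets 15–16.
U+44470 → 4-byte form F1 84 91 B0 at offsets 17–20.
U+ABDE → 3-byte form EA AF 9E at offsets 21–23.
Offset 22 falls in char 8's range; it's byte 2 of EA AF 9E = 0xAF.

0xAF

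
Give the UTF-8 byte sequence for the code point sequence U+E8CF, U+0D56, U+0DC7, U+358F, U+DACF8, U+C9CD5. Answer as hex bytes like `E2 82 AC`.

EE A3 8F E0 B5 96 E0 B7 87 E3 96 8F F3 9A B3 B8 F3 89 B3 95

U+E8CF: 3-byte form → EE A3 8F.
U+0D56: 3-byte form → E0 B5 96.
U+0DC7: 3-byte form → E0 B7 87.
U+358F: 3-byte form → E3 96 8F.
U+DACF8: 4-byte form → F3 9A B3 B8.
U+C9CD5: 4-byte form → F3 89 B3 95.
Concatenated (20 bytes): EE A3 8F E0 B5 96 E0 B7 87 E3 96 8F F3 9A B3 B8 F3 89 B3 95.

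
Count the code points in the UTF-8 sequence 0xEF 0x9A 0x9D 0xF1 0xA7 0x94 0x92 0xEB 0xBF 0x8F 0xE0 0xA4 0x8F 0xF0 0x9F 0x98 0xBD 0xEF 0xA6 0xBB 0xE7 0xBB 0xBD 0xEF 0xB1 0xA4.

Byte at offset 0: 0xEF = 11101111 → 3-byte char (#1). Advance 3.
Byte at offset 3: 0xF1 = 11110001 → 4-byte char (#2). Advance 4.
Byte at offset 7: 0xEB = 11101011 → 3-byte char (#3). Advance 3.
Byte at offset 10: 0xE0 = 11100000 → 3-byte char (#4). Advance 3.
Byte at offset 13: 0xF0 = 11110000 → 4-byte char (#5). Advance 4.
Byte at offset 17: 0xEF = 11101111 → 3-byte char (#6). Advance 3.
Byte at offset 20: 0xE7 = 11100111 → 3-byte char (#7). Advance 3.
Byte at offset 23: 0xEF = 11101111 → 3-byte char (#8). Advance 3.
Reached end at offset 26 after 8 code points.

8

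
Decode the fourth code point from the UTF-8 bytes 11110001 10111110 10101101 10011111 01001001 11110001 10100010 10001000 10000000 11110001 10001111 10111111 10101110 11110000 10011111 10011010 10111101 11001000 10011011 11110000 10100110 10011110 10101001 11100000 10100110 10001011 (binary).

Offset 0: leading byte 0xF1 = 11110001 → 4-byte char #1 = F1 BE AD 9F.
Offset 4: leading byte 0x49 = 01001001 → 1-byte char #2 = 49.
Offset 5: leading byte 0xF1 = 11110001 → 4-byte char #3 = F1 A2 88 80.
Offset 9: leading byte 0xF1 = 11110001 → 4-byte char #4 = F1 8F BF AE.
Leading byte 0xF1 = 11110001 matches 11110xxx → 4-byte sequence.
Byte 1: 0xF1 = 11110001, payload 001 (3 bits).
Byte 2: 0x8F = 10001111 (10xxxxxx ✓), payload 001111.
Byte 3: 0xBF = 10111111 (10xxxxxx ✓), payload 111111.
Byte 4: 0xAE = 10101110 (10xxxxxx ✓), payload 101110.
Concatenate: 001001111111111101110 = 0x4FFEE (21 bits → U+4FFEE).

U+4FFEE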